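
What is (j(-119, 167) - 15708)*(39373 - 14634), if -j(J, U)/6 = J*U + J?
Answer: 2578892316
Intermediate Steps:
j(J, U) = -6*J - 6*J*U (j(J, U) = -6*(J*U + J) = -6*(J + J*U) = -6*J - 6*J*U)
(j(-119, 167) - 15708)*(39373 - 14634) = (-6*(-119)*(1 + 167) - 15708)*(39373 - 14634) = (-6*(-119)*168 - 15708)*24739 = (119952 - 15708)*24739 = 104244*24739 = 2578892316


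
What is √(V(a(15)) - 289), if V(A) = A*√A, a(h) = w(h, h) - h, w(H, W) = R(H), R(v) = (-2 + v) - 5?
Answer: √(-289 - 7*I*√7) ≈ 0.54443 - 17.009*I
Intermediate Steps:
R(v) = -7 + v
w(H, W) = -7 + H
a(h) = -7 (a(h) = (-7 + h) - h = -7)
V(A) = A^(3/2)
√(V(a(15)) - 289) = √((-7)^(3/2) - 289) = √(-7*I*√7 - 289) = √(-289 - 7*I*√7)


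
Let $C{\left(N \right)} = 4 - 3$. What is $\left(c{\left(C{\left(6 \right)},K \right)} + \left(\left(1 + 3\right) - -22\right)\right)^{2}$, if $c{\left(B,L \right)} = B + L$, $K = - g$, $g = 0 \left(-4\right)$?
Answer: $729$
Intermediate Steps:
$g = 0$
$C{\left(N \right)} = 1$
$K = 0$ ($K = \left(-1\right) 0 = 0$)
$\left(c{\left(C{\left(6 \right)},K \right)} + \left(\left(1 + 3\right) - -22\right)\right)^{2} = \left(\left(1 + 0\right) + \left(\left(1 + 3\right) - -22\right)\right)^{2} = \left(1 + \left(4 + 22\right)\right)^{2} = \left(1 + 26\right)^{2} = 27^{2} = 729$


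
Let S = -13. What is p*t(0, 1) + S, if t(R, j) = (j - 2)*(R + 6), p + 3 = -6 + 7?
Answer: -1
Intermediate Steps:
p = -2 (p = -3 + (-6 + 7) = -3 + 1 = -2)
t(R, j) = (-2 + j)*(6 + R)
p*t(0, 1) + S = -2*(-12 - 2*0 + 6*1 + 0*1) - 13 = -2*(-12 + 0 + 6 + 0) - 13 = -2*(-6) - 13 = 12 - 13 = -1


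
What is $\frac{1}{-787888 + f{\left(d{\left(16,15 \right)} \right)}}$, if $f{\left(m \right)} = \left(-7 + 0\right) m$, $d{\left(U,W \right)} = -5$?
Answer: $- \frac{1}{787853} \approx -1.2693 \cdot 10^{-6}$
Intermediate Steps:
$f{\left(m \right)} = - 7 m$
$\frac{1}{-787888 + f{\left(d{\left(16,15 \right)} \right)}} = \frac{1}{-787888 - -35} = \frac{1}{-787888 + 35} = \frac{1}{-787853} = - \frac{1}{787853}$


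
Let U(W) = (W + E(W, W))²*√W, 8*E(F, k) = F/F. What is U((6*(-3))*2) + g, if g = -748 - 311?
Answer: -1059 + 247107*I/32 ≈ -1059.0 + 7722.1*I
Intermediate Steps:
E(F, k) = ⅛ (E(F, k) = (F/F)/8 = (⅛)*1 = ⅛)
g = -1059
U(W) = √W*(⅛ + W)² (U(W) = (W + ⅛)²*√W = (⅛ + W)²*√W = √W*(⅛ + W)²)
U((6*(-3))*2) + g = √((6*(-3))*2)*(1 + 8*((6*(-3))*2))²/64 - 1059 = √(-18*2)*(1 + 8*(-18*2))²/64 - 1059 = √(-36)*(1 + 8*(-36))²/64 - 1059 = (6*I)*(1 - 288)²/64 - 1059 = (1/64)*(6*I)*(-287)² - 1059 = (1/64)*(6*I)*82369 - 1059 = 247107*I/32 - 1059 = -1059 + 247107*I/32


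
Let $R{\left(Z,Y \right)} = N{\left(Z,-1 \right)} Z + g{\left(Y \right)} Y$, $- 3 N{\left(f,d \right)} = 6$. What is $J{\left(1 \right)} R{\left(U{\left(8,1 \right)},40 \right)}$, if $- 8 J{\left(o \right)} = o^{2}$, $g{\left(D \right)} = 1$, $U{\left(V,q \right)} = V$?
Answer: $-3$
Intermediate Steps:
$N{\left(f,d \right)} = -2$ ($N{\left(f,d \right)} = \left(- \frac{1}{3}\right) 6 = -2$)
$J{\left(o \right)} = - \frac{o^{2}}{8}$
$R{\left(Z,Y \right)} = Y - 2 Z$ ($R{\left(Z,Y \right)} = - 2 Z + 1 Y = - 2 Z + Y = Y - 2 Z$)
$J{\left(1 \right)} R{\left(U{\left(8,1 \right)},40 \right)} = - \frac{1^{2}}{8} \left(40 - 16\right) = \left(- \frac{1}{8}\right) 1 \left(40 - 16\right) = \left(- \frac{1}{8}\right) 24 = -3$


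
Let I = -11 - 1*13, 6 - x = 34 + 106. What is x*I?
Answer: 3216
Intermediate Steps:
x = -134 (x = 6 - (34 + 106) = 6 - 1*140 = 6 - 140 = -134)
I = -24 (I = -11 - 13 = -24)
x*I = -134*(-24) = 3216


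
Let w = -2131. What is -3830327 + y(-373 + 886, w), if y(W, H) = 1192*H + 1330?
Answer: -6369149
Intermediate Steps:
y(W, H) = 1330 + 1192*H
-3830327 + y(-373 + 886, w) = -3830327 + (1330 + 1192*(-2131)) = -3830327 + (1330 - 2540152) = -3830327 - 2538822 = -6369149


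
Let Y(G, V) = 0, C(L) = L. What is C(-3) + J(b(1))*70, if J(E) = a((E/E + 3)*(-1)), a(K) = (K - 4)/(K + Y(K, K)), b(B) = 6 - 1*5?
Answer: 137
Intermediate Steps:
b(B) = 1 (b(B) = 6 - 5 = 1)
a(K) = (-4 + K)/K (a(K) = (K - 4)/(K + 0) = (-4 + K)/K)
J(E) = 2 (J(E) = (-4 + (E/E + 3)*(-1))/(((E/E + 3)*(-1))) = (-4 + (1 + 3)*(-1))/(((1 + 3)*(-1))) = (-4 + 4*(-1))/((4*(-1))) = (-4 - 4)/(-4) = -¼*(-8) = 2)
C(-3) + J(b(1))*70 = -3 + 2*70 = -3 + 140 = 137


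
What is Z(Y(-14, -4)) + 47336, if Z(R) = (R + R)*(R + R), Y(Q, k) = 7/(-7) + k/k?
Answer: 47336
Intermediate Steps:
Y(Q, k) = 0 (Y(Q, k) = 7*(-1/7) + 1 = -1 + 1 = 0)
Z(R) = 4*R**2 (Z(R) = (2*R)*(2*R) = 4*R**2)
Z(Y(-14, -4)) + 47336 = 4*0**2 + 47336 = 4*0 + 47336 = 0 + 47336 = 47336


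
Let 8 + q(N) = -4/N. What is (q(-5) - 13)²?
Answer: 10201/25 ≈ 408.04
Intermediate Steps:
q(N) = -8 - 4/N
(q(-5) - 13)² = ((-8 - 4/(-5)) - 13)² = ((-8 - 4*(-⅕)) - 13)² = ((-8 + ⅘) - 13)² = (-36/5 - 13)² = (-101/5)² = 10201/25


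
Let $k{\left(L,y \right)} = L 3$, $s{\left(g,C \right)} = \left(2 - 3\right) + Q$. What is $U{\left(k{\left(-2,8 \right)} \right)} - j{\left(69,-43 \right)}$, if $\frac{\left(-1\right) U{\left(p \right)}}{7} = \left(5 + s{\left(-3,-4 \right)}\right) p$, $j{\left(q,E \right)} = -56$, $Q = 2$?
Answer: $308$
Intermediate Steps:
$s{\left(g,C \right)} = 1$ ($s{\left(g,C \right)} = \left(2 - 3\right) + 2 = -1 + 2 = 1$)
$k{\left(L,y \right)} = 3 L$
$U{\left(p \right)} = - 42 p$ ($U{\left(p \right)} = - 7 \left(5 + 1\right) p = - 7 \cdot 6 p = - 42 p$)
$U{\left(k{\left(-2,8 \right)} \right)} - j{\left(69,-43 \right)} = - 42 \cdot 3 \left(-2\right) - -56 = \left(-42\right) \left(-6\right) + 56 = 252 + 56 = 308$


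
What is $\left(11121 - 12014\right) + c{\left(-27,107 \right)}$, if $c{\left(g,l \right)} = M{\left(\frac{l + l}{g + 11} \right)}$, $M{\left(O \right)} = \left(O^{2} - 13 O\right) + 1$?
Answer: $- \frac{34511}{64} \approx -539.23$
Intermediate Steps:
$M{\left(O \right)} = 1 + O^{2} - 13 O$
$c{\left(g,l \right)} = 1 - \frac{26 l}{11 + g} + \frac{4 l^{2}}{\left(11 + g\right)^{2}}$ ($c{\left(g,l \right)} = 1 + \left(\frac{l + l}{g + 11}\right)^{2} - 13 \frac{l + l}{g + 11} = 1 + \left(\frac{2 l}{11 + g}\right)^{2} - 13 \frac{2 l}{11 + g} = 1 + \frac{4 l^{2}}{\left(11 + g\right)^{2}} - \frac{26 l}{11 + g} = 1 - \frac{26 l}{11 + g} + \frac{4 l^{2}}{\left(11 + g\right)^{2}}$)
$\left(11121 - 12014\right) + c{\left(-27,107 \right)} = \left(11121 - 12014\right) + \frac{\left(11 - 27\right)^{2} + 4 \cdot 107^{2} - 2782 \left(11 - 27\right)}{\left(11 - 27\right)^{2}} = -893 + \frac{\left(-16\right)^{2} + 4 \cdot 11449 - 2782 \left(-16\right)}{256} = -893 + \frac{256 + 45796 + 44512}{256} = -893 + \frac{1}{256} \cdot 90564 = -893 + \frac{22641}{64} = - \frac{34511}{64}$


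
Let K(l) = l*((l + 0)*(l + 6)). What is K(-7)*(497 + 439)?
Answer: -45864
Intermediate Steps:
K(l) = l**2*(6 + l) (K(l) = l*(l*(6 + l)) = l**2*(6 + l))
K(-7)*(497 + 439) = ((-7)**2*(6 - 7))*(497 + 439) = (49*(-1))*936 = -49*936 = -45864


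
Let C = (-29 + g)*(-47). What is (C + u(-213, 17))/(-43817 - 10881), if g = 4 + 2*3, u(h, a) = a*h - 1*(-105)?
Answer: 2623/54698 ≈ 0.047954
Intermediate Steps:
u(h, a) = 105 + a*h (u(h, a) = a*h + 105 = 105 + a*h)
g = 10 (g = 4 + 6 = 10)
C = 893 (C = (-29 + 10)*(-47) = -19*(-47) = 893)
(C + u(-213, 17))/(-43817 - 10881) = (893 + (105 + 17*(-213)))/(-43817 - 10881) = (893 + (105 - 3621))/(-54698) = (893 - 3516)*(-1/54698) = -2623*(-1/54698) = 2623/54698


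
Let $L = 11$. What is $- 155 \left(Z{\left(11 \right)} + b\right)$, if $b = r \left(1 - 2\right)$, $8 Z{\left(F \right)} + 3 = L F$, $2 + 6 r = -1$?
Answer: $- \frac{9455}{4} \approx -2363.8$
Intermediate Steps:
$r = - \frac{1}{2}$ ($r = - \frac{1}{3} + \frac{1}{6} \left(-1\right) = - \frac{1}{3} - \frac{1}{6} = - \frac{1}{2} \approx -0.5$)
$Z{\left(F \right)} = - \frac{3}{8} + \frac{11 F}{8}$
$b = \frac{1}{2}$ ($b = - \frac{1 - 2}{2} = \left(- \frac{1}{2}\right) \left(-1\right) = \frac{1}{2} \approx 0.5$)
$- 155 \left(Z{\left(11 \right)} + b\right) = - 155 \left(\left(- \frac{3}{8} + \frac{11}{8} \cdot 11\right) + \frac{1}{2}\right) = - 155 \left(\left(- \frac{3}{8} + \frac{121}{8}\right) + \frac{1}{2}\right) = - 155 \left(\frac{59}{4} + \frac{1}{2}\right) = \left(-155\right) \frac{61}{4} = - \frac{9455}{4}$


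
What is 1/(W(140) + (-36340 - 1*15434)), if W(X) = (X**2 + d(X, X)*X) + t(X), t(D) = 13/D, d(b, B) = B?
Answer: -140/1760347 ≈ -7.9530e-5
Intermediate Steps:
W(X) = 2*X**2 + 13/X (W(X) = (X**2 + X*X) + 13/X = (X**2 + X**2) + 13/X = 2*X**2 + 13/X)
1/(W(140) + (-36340 - 1*15434)) = 1/((13 + 2*140**3)/140 + (-36340 - 1*15434)) = 1/((13 + 2*2744000)/140 + (-36340 - 15434)) = 1/((13 + 5488000)/140 - 51774) = 1/((1/140)*5488013 - 51774) = 1/(5488013/140 - 51774) = 1/(-1760347/140) = -140/1760347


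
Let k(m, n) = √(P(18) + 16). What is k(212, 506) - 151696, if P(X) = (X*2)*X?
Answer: -151696 + 2*√166 ≈ -1.5167e+5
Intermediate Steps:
P(X) = 2*X² (P(X) = (2*X)*X = 2*X²)
k(m, n) = 2*√166 (k(m, n) = √(2*18² + 16) = √(2*324 + 16) = √(648 + 16) = √664 = 2*√166)
k(212, 506) - 151696 = 2*√166 - 151696 = -151696 + 2*√166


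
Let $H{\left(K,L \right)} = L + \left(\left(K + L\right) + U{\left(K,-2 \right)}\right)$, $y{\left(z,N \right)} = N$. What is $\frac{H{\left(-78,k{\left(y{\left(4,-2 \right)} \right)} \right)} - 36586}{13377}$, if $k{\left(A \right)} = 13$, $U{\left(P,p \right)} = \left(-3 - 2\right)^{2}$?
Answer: $- \frac{36613}{13377} \approx -2.737$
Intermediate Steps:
$U{\left(P,p \right)} = 25$ ($U{\left(P,p \right)} = \left(-5\right)^{2} = 25$)
$H{\left(K,L \right)} = 25 + K + 2 L$ ($H{\left(K,L \right)} = L + \left(\left(K + L\right) + 25\right) = L + \left(25 + K + L\right) = 25 + K + 2 L$)
$\frac{H{\left(-78,k{\left(y{\left(4,-2 \right)} \right)} \right)} - 36586}{13377} = \frac{\left(25 - 78 + 2 \cdot 13\right) - 36586}{13377} = \left(\left(25 - 78 + 26\right) - 36586\right) \frac{1}{13377} = \left(-27 - 36586\right) \frac{1}{13377} = \left(-36613\right) \frac{1}{13377} = - \frac{36613}{13377}$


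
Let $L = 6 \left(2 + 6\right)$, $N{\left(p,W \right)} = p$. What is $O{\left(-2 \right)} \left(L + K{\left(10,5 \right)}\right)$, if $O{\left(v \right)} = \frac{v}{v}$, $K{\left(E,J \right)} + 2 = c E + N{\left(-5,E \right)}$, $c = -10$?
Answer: $-59$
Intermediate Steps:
$L = 48$ ($L = 6 \cdot 8 = 48$)
$K{\left(E,J \right)} = -7 - 10 E$ ($K{\left(E,J \right)} = -2 - \left(5 + 10 E\right) = -7 - 10 E$)
$O{\left(v \right)} = 1$
$O{\left(-2 \right)} \left(L + K{\left(10,5 \right)}\right) = 1 \left(48 - 107\right) = 1 \left(-59\right) = -59$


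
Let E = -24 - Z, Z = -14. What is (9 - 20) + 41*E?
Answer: -421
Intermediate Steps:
E = -10 (E = -24 - 1*(-14) = -24 + 14 = -10)
(9 - 20) + 41*E = (9 - 20) + 41*(-10) = -11 - 410 = -421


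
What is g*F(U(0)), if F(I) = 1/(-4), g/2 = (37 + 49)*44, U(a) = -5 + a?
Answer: -1892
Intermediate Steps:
g = 7568 (g = 2*((37 + 49)*44) = 2*(86*44) = 2*3784 = 7568)
F(I) = -1/4
g*F(U(0)) = 7568*(-1/4) = -1892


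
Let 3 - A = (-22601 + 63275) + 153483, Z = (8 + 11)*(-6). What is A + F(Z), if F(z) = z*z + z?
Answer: -181272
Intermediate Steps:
Z = -114 (Z = 19*(-6) = -114)
A = -194154 (A = 3 - ((-22601 + 63275) + 153483) = 3 - (40674 + 153483) = 3 - 1*194157 = 3 - 194157 = -194154)
F(z) = z + z² (F(z) = z² + z = z + z²)
A + F(Z) = -194154 - 114*(1 - 114) = -194154 - 114*(-113) = -194154 + 12882 = -181272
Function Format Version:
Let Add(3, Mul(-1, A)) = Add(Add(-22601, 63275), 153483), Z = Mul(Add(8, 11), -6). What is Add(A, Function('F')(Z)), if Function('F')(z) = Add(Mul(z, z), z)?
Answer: -181272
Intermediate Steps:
Z = -114 (Z = Mul(19, -6) = -114)
A = -194154 (A = Add(3, Mul(-1, Add(Add(-22601, 63275), 153483))) = Add(3, Mul(-1, Add(40674, 153483))) = Add(3, Mul(-1, 194157)) = Add(3, -194157) = -194154)
Function('F')(z) = Add(z, Pow(z, 2)) (Function('F')(z) = Add(Pow(z, 2), z) = Add(z, Pow(z, 2)))
Add(A, Function('F')(Z)) = Add(-194154, Mul(-114, Add(1, -114))) = Add(-194154, Mul(-114, -113)) = Add(-194154, 12882) = -181272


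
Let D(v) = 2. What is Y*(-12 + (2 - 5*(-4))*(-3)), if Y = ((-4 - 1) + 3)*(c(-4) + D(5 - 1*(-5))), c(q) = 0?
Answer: 312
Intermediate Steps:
Y = -4 (Y = ((-4 - 1) + 3)*(0 + 2) = (-5 + 3)*2 = -2*2 = -4)
Y*(-12 + (2 - 5*(-4))*(-3)) = -4*(-12 + (2 - 5*(-4))*(-3)) = -4*(-12 + (2 + 20)*(-3)) = -4*(-12 + 22*(-3)) = -4*(-12 - 66) = -4*(-78) = 312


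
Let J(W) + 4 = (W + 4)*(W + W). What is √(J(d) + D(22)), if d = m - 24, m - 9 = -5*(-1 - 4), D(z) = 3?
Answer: 3*√31 ≈ 16.703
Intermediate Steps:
m = 34 (m = 9 - 5*(-1 - 4) = 9 - 5*(-5) = 9 + 25 = 34)
d = 10 (d = 34 - 24 = 10)
J(W) = -4 + 2*W*(4 + W) (J(W) = -4 + (W + 4)*(W + W) = -4 + (4 + W)*(2*W) = -4 + 2*W*(4 + W))
√(J(d) + D(22)) = √((-4 + 2*10² + 8*10) + 3) = √((-4 + 2*100 + 80) + 3) = √((-4 + 200 + 80) + 3) = √(276 + 3) = √279 = 3*√31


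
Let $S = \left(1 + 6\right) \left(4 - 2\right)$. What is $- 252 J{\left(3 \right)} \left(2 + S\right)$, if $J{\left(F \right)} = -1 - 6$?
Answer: $28224$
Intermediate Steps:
$J{\left(F \right)} = -7$ ($J{\left(F \right)} = -1 - 6 = -7$)
$S = 14$ ($S = 7 \cdot 2 = 14$)
$- 252 J{\left(3 \right)} \left(2 + S\right) = - 252 \left(- 7 \left(2 + 14\right)\right) = - 252 \left(\left(-7\right) 16\right) = \left(-252\right) \left(-112\right) = 28224$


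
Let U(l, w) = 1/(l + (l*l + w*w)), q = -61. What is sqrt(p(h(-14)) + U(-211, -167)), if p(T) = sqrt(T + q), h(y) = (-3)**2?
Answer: sqrt(72199 + 10425391202*I*sqrt(13))/72199 ≈ 1.8988 + 1.8988*I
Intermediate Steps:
h(y) = 9
U(l, w) = 1/(l + l**2 + w**2) (U(l, w) = 1/(l + (l**2 + w**2)) = 1/(l + l**2 + w**2))
p(T) = sqrt(-61 + T) (p(T) = sqrt(T - 61) = sqrt(-61 + T))
sqrt(p(h(-14)) + U(-211, -167)) = sqrt(sqrt(-61 + 9) + 1/(-211 + (-211)**2 + (-167)**2)) = sqrt(sqrt(-52) + 1/(-211 + 44521 + 27889)) = sqrt(2*I*sqrt(13) + 1/72199) = sqrt(1/72199 + 2*I*sqrt(13))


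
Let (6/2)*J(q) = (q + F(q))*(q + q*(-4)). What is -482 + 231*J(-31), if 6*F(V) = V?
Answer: -518943/2 ≈ -2.5947e+5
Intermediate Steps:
F(V) = V/6
J(q) = -7*q²/6 (J(q) = ((q + q/6)*(q + q*(-4)))/3 = ((7*q/6)*(q - 4*q))/3 = ((7*q/6)*(-3*q))/3 = (-7*q²/2)/3 = -7*q²/6)
-482 + 231*J(-31) = -482 + 231*(-7/6*(-31)²) = -482 + 231*(-7/6*961) = -482 + 231*(-6727/6) = -482 - 517979/2 = -518943/2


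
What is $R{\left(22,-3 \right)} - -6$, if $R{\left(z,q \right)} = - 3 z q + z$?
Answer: $226$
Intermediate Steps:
$R{\left(z,q \right)} = z - 3 q z$ ($R{\left(z,q \right)} = - 3 q z + z = z - 3 q z$)
$R{\left(22,-3 \right)} - -6 = 22 \left(1 - -9\right) - -6 = 22 \left(1 + 9\right) + 6 = 22 \cdot 10 + 6 = 220 + 6 = 226$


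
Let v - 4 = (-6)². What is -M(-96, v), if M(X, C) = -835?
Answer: 835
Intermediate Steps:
v = 40 (v = 4 + (-6)² = 4 + 36 = 40)
-M(-96, v) = -1*(-835) = 835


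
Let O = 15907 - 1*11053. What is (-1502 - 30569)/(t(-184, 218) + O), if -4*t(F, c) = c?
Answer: -64142/9599 ≈ -6.6822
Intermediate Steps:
O = 4854 (O = 15907 - 11053 = 4854)
t(F, c) = -c/4
(-1502 - 30569)/(t(-184, 218) + O) = (-1502 - 30569)/(-¼*218 + 4854) = -32071/(-109/2 + 4854) = -32071/9599/2 = -32071*2/9599 = -64142/9599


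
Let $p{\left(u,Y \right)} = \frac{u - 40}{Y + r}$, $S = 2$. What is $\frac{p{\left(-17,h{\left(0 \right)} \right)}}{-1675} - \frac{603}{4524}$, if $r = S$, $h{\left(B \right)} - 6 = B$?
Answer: $- \frac{651861}{5051800} \approx -0.12904$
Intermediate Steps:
$h{\left(B \right)} = 6 + B$
$r = 2$
$p{\left(u,Y \right)} = \frac{-40 + u}{2 + Y}$ ($p{\left(u,Y \right)} = \frac{u - 40}{Y + 2} = \frac{-40 + u}{2 + Y}$)
$\frac{p{\left(-17,h{\left(0 \right)} \right)}}{-1675} - \frac{603}{4524} = \frac{\frac{1}{2 + \left(6 + 0\right)} \left(-40 - 17\right)}{-1675} - \frac{603}{4524} = \frac{1}{2 + 6} \left(-57\right) \left(- \frac{1}{1675}\right) - \frac{201}{1508} = \frac{1}{8} \left(-57\right) \left(- \frac{1}{1675}\right) - \frac{201}{1508} = \left(- \frac{57}{8}\right) \left(- \frac{1}{1675}\right) - \frac{201}{1508} = \frac{57}{13400} - \frac{201}{1508} = - \frac{651861}{5051800}$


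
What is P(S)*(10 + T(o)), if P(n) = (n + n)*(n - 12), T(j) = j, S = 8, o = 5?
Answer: -960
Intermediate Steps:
P(n) = 2*n*(-12 + n) (P(n) = (2*n)*(-12 + n) = 2*n*(-12 + n))
P(S)*(10 + T(o)) = (2*8*(-12 + 8))*(10 + 5) = (2*8*(-4))*15 = -64*15 = -960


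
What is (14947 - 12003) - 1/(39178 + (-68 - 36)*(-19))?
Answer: 121157375/41154 ≈ 2944.0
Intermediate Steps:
(14947 - 12003) - 1/(39178 + (-68 - 36)*(-19)) = 2944 - 1/(39178 - 104*(-19)) = 2944 - 1/(39178 + 1976) = 2944 - 1/41154 = 121157375/41154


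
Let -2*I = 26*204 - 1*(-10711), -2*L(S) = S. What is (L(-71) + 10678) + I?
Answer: 2706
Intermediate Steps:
L(S) = -S/2
I = -16015/2 (I = -(26*204 - 1*(-10711))/2 = -(5304 + 10711)/2 = -½*16015 = -16015/2 ≈ -8007.5)
(L(-71) + 10678) + I = (-½*(-71) + 10678) - 16015/2 = (71/2 + 10678) - 16015/2 = 21427/2 - 16015/2 = 2706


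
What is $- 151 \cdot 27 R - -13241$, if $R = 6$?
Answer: $-11221$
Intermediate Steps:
$- 151 \cdot 27 R - -13241 = - 151 \cdot 27 \cdot 6 - -13241 = \left(-151\right) 162 + 13241 = -24462 + 13241 = -11221$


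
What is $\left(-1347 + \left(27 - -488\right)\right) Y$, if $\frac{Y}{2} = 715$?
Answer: $-1189760$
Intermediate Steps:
$Y = 1430$ ($Y = 2 \cdot 715 = 1430$)
$\left(-1347 + \left(27 - -488\right)\right) Y = \left(-1347 + \left(27 - -488\right)\right) 1430 = \left(-1347 + \left(27 + 488\right)\right) 1430 = \left(-1347 + 515\right) 1430 = \left(-832\right) 1430 = -1189760$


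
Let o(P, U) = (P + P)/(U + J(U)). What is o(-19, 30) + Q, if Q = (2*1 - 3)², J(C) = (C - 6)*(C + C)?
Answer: 716/735 ≈ 0.97415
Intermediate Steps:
J(C) = 2*C*(-6 + C) (J(C) = (-6 + C)*(2*C) = 2*C*(-6 + C))
o(P, U) = 2*P/(U + 2*U*(-6 + U)) (o(P, U) = (P + P)/(U + 2*U*(-6 + U)) = (2*P)/(U + 2*U*(-6 + U)) = 2*P/(U + 2*U*(-6 + U)))
Q = 1 (Q = (2 - 3)² = (-1)² = 1)
o(-19, 30) + Q = 2*(-19)/(30*(-11 + 2*30)) + 1 = 2*(-19)*(1/30)/(-11 + 60) + 1 = 2*(-19)*(1/30)/49 + 1 = 2*(-19)*(1/30)*(1/49) + 1 = -19/735 + 1 = 716/735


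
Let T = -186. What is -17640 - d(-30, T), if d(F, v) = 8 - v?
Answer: -17834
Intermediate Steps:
-17640 - d(-30, T) = -17640 - (8 - 1*(-186)) = -17640 - (8 + 186) = -17640 - 1*194 = -17640 - 194 = -17834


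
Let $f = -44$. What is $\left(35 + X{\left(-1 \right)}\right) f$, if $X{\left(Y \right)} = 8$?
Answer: $-1892$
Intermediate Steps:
$\left(35 + X{\left(-1 \right)}\right) f = \left(35 + 8\right) \left(-44\right) = 43 \left(-44\right) = -1892$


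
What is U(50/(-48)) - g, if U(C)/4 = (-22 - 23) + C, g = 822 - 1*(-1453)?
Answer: -14755/6 ≈ -2459.2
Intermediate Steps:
g = 2275 (g = 822 + 1453 = 2275)
U(C) = -180 + 4*C (U(C) = 4*((-22 - 23) + C) = 4*(-45 + C) = -180 + 4*C)
U(50/(-48)) - g = (-180 + 4*(50/(-48))) - 1*2275 = (-180 + 4*(50*(-1/48))) - 2275 = (-180 + 4*(-25/24)) - 2275 = (-180 - 25/6) - 2275 = -1105/6 - 2275 = -14755/6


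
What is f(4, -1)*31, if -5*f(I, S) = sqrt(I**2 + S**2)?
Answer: -31*sqrt(17)/5 ≈ -25.563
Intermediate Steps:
f(I, S) = -sqrt(I**2 + S**2)/5
f(4, -1)*31 = -sqrt(4**2 + (-1)**2)/5*31 = -sqrt(16 + 1)/5*31 = -sqrt(17)/5*31 = -31*sqrt(17)/5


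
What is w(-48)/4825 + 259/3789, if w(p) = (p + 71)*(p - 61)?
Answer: -8249348/18281925 ≈ -0.45123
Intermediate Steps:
w(p) = (-61 + p)*(71 + p) (w(p) = (71 + p)*(-61 + p) = (-61 + p)*(71 + p))
w(-48)/4825 + 259/3789 = (-4331 + (-48)² + 10*(-48))/4825 + 259/3789 = (-4331 + 2304 - 480)*(1/4825) + 259*(1/3789) = -2507*1/4825 + 259/3789 = -2507/4825 + 259/3789 = -8249348/18281925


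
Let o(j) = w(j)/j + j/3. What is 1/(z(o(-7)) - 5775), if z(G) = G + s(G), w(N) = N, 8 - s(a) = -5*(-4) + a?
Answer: -1/5787 ≈ -0.00017280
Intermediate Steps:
s(a) = -12 - a (s(a) = 8 - (-5*(-4) + a) = 8 - (20 + a) = 8 + (-20 - a) = -12 - a)
o(j) = 1 + j/3 (o(j) = j/j + j/3 = 1 + j*(⅓) = 1 + j/3)
z(G) = -12 (z(G) = G + (-12 - G) = -12)
1/(z(o(-7)) - 5775) = 1/(-12 - 5775) = 1/(-5787) = -1/5787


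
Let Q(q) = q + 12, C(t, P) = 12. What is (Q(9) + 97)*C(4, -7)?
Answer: 1416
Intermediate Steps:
Q(q) = 12 + q
(Q(9) + 97)*C(4, -7) = ((12 + 9) + 97)*12 = (21 + 97)*12 = 118*12 = 1416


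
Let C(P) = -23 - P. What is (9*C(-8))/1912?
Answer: -135/1912 ≈ -0.070607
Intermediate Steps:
(9*C(-8))/1912 = (9*(-23 - 1*(-8)))/1912 = (9*(-23 + 8))*(1/1912) = (9*(-15))*(1/1912) = -135*1/1912 = -135/1912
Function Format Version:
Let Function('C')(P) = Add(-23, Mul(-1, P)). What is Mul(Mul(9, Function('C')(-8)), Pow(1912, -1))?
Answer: Rational(-135, 1912) ≈ -0.070607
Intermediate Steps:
Mul(Mul(9, Function('C')(-8)), Pow(1912, -1)) = Mul(Mul(9, Add(-23, Mul(-1, -8))), Pow(1912, -1)) = Mul(Mul(9, Add(-23, 8)), Rational(1, 1912)) = Mul(Mul(9, -15), Rational(1, 1912)) = Mul(-135, Rational(1, 1912)) = Rational(-135, 1912)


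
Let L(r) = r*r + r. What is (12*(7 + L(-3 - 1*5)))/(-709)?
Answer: -756/709 ≈ -1.0663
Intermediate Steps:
L(r) = r + r² (L(r) = r² + r = r + r²)
(12*(7 + L(-3 - 1*5)))/(-709) = (12*(7 + (-3 - 1*5)*(1 + (-3 - 1*5))))/(-709) = (12*(7 + (-3 - 5)*(1 + (-3 - 5))))*(-1/709) = (12*(7 - 8*(1 - 8)))*(-1/709) = (12*(7 - 8*(-7)))*(-1/709) = (12*(7 + 56))*(-1/709) = (12*63)*(-1/709) = 756*(-1/709) = -756/709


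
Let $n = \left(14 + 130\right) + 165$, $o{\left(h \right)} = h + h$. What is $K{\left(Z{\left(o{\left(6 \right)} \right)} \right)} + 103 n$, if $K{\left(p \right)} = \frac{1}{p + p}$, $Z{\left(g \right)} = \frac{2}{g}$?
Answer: $31830$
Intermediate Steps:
$o{\left(h \right)} = 2 h$
$K{\left(p \right)} = \frac{1}{2 p}$
$n = 309$ ($n = 144 + 165 = 309$)
$K{\left(Z{\left(o{\left(6 \right)} \right)} \right)} + 103 n = \frac{1}{2 \frac{2}{2 \cdot 6}} + 103 \cdot 309 = \frac{1}{2 \cdot \frac{2}{12}} + 31827 = \frac{1}{2 \cdot 2 \cdot \frac{1}{12}} + 31827 = \frac{\frac{1}{\frac{1}{6}}}{2} + 31827 = \frac{1}{2} \cdot 6 + 31827 = 3 + 31827 = 31830$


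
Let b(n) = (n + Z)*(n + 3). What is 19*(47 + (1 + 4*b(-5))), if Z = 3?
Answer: 1216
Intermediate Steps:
b(n) = (3 + n)² (b(n) = (n + 3)*(n + 3) = (3 + n)*(3 + n) = (3 + n)²)
19*(47 + (1 + 4*b(-5))) = 19*(47 + (1 + 4*(9 + (-5)² + 6*(-5)))) = 19*(47 + (1 + 4*(9 + 25 - 30))) = 19*(47 + (1 + 4*4)) = 19*(47 + (1 + 16)) = 19*(47 + 17) = 19*64 = 1216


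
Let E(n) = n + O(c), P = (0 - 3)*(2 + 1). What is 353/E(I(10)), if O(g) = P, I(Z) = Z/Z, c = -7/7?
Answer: -353/8 ≈ -44.125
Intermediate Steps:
c = -1 (c = -7*1/7 = -1)
I(Z) = 1
P = -9 (P = -3*3 = -9)
O(g) = -9
E(n) = -9 + n (E(n) = n - 9 = -9 + n)
353/E(I(10)) = 353/(-9 + 1) = 353/(-8) = 353*(-1/8) = -353/8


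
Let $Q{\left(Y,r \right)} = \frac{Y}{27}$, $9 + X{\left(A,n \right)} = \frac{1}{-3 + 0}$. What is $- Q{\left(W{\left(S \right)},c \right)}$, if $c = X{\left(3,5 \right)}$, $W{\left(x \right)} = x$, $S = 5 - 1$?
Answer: $- \frac{4}{27} \approx -0.14815$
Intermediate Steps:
$S = 4$
$X{\left(A,n \right)} = - \frac{28}{3}$ ($X{\left(A,n \right)} = -9 + \frac{1}{-3 + 0} = -9 + \frac{1}{-3} = -9 - \frac{1}{3} = - \frac{28}{3}$)
$c = - \frac{28}{3} \approx -9.3333$
$Q{\left(Y,r \right)} = \frac{Y}{27}$ ($Q{\left(Y,r \right)} = Y \frac{1}{27} = \frac{Y}{27}$)
$- Q{\left(W{\left(S \right)},c \right)} = - \frac{4}{27}$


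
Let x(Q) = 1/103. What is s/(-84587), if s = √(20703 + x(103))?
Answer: -√219638230/8712461 ≈ -0.0017010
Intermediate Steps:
x(Q) = 1/103
s = √219638230/103 (s = √(20703 + 1/103) = √(2132410/103) = √219638230/103 ≈ 143.89)
s/(-84587) = (√219638230/103)/(-84587) = (√219638230/103)*(-1/84587) = -√219638230/8712461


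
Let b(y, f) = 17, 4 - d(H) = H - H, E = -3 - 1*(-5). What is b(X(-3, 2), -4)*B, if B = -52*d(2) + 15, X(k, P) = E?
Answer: -3281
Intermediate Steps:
E = 2 (E = -3 + 5 = 2)
d(H) = 4 (d(H) = 4 - (H - H) = 4 - 1*0 = 4 + 0 = 4)
X(k, P) = 2
B = -193 (B = -52*4 + 15 = -208 + 15 = -193)
b(X(-3, 2), -4)*B = 17*(-193) = -3281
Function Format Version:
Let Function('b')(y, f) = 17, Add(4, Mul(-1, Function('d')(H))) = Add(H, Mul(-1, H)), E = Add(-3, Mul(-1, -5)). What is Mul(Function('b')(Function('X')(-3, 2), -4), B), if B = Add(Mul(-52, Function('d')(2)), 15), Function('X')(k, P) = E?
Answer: -3281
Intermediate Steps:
E = 2 (E = Add(-3, 5) = 2)
Function('d')(H) = 4 (Function('d')(H) = Add(4, Mul(-1, Add(H, Mul(-1, H)))) = Add(4, Mul(-1, 0)) = Add(4, 0) = 4)
Function('X')(k, P) = 2
B = -193 (B = Add(Mul(-52, 4), 15) = Add(-208, 15) = -193)
Mul(Function('b')(Function('X')(-3, 2), -4), B) = Mul(17, -193) = -3281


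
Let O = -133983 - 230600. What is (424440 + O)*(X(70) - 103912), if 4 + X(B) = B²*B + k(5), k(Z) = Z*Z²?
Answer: 14318333113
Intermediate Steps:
k(Z) = Z³
X(B) = 121 + B³ (X(B) = -4 + (B²*B + 5³) = -4 + (B³ + 125) = -4 + (125 + B³) = 121 + B³)
O = -364583
(424440 + O)*(X(70) - 103912) = (424440 - 364583)*((121 + 70³) - 103912) = 59857*((121 + 343000) - 103912) = 59857*(343121 - 103912) = 59857*239209 = 14318333113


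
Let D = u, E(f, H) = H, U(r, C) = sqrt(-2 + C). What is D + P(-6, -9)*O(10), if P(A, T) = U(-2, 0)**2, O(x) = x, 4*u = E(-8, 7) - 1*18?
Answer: -91/4 ≈ -22.750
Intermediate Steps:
u = -11/4 (u = (7 - 1*18)/4 = (7 - 18)/4 = (1/4)*(-11) = -11/4 ≈ -2.7500)
D = -11/4 ≈ -2.7500
P(A, T) = -2 (P(A, T) = (sqrt(-2 + 0))**2 = (sqrt(-2))**2 = (I*sqrt(2))**2 = -2)
D + P(-6, -9)*O(10) = -11/4 - 2*10 = -11/4 - 20 = -91/4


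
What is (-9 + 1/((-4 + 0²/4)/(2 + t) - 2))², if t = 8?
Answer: 12769/144 ≈ 88.674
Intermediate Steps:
(-9 + 1/((-4 + 0²/4)/(2 + t) - 2))² = (-9 + 1/((-4 + 0²/4)/(2 + 8) - 2))² = (-9 + 1/((-4 + 0*(¼))/10 - 2))² = (-9 + 1/((-4 + 0)*(⅒) - 2))² = (-9 + 1/(-4*⅒ - 2))² = (-9 + 1/(-⅖ - 2))² = (-9 + 1/(-12/5))² = (-9 - 5/12)² = (-113/12)² = 12769/144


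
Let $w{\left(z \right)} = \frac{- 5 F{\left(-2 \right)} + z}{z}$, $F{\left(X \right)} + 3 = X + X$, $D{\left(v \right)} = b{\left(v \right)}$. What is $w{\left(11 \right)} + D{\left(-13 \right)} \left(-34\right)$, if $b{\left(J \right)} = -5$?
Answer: $\frac{1916}{11} \approx 174.18$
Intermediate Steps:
$D{\left(v \right)} = -5$
$F{\left(X \right)} = -3 + 2 X$ ($F{\left(X \right)} = -3 + \left(X + X\right) = -3 + 2 X$)
$w{\left(z \right)} = \frac{35 + z}{z}$ ($w{\left(z \right)} = \frac{- 5 \left(-3 + 2 \left(-2\right)\right) + z}{z} = \frac{- 5 \left(-3 - 4\right) + z}{z} = \frac{\left(-5\right) \left(-7\right) + z}{z} = \frac{35 + z}{z}$)
$w{\left(11 \right)} + D{\left(-13 \right)} \left(-34\right) = \frac{35 + 11}{11} - -170 = \frac{1}{11} \cdot 46 + 170 = \frac{46}{11} + 170 = \frac{1916}{11}$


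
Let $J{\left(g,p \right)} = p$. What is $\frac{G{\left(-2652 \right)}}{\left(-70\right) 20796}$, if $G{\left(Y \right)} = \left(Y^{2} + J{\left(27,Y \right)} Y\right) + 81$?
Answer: $- \frac{4688763}{485240} \approx -9.6628$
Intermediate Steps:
$G{\left(Y \right)} = 81 + 2 Y^{2}$ ($G{\left(Y \right)} = \left(Y^{2} + Y Y\right) + 81 = \left(Y^{2} + Y^{2}\right) + 81 = 2 Y^{2} + 81 = 81 + 2 Y^{2}$)
$\frac{G{\left(-2652 \right)}}{\left(-70\right) 20796} = \frac{81 + 2 \left(-2652\right)^{2}}{\left(-70\right) 20796} = \frac{81 + 2 \cdot 7033104}{-1455720} = \left(81 + 14066208\right) \left(- \frac{1}{1455720}\right) = 14066289 \left(- \frac{1}{1455720}\right) = - \frac{4688763}{485240}$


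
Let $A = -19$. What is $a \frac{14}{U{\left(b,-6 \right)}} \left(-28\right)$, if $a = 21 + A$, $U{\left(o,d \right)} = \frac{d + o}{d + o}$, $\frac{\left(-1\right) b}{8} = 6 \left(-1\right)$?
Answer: $-784$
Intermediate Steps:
$b = 48$ ($b = - 8 \cdot 6 \left(-1\right) = \left(-8\right) \left(-6\right) = 48$)
$U{\left(o,d \right)} = 1$
$a = 2$ ($a = 21 - 19 = 2$)
$a \frac{14}{U{\left(b,-6 \right)}} \left(-28\right) = 2 \cdot \frac{14}{1} \left(-28\right) = 2 \cdot 14 \cdot 1 \left(-28\right) = 2 \cdot 14 \left(-28\right) = 28 \left(-28\right) = -784$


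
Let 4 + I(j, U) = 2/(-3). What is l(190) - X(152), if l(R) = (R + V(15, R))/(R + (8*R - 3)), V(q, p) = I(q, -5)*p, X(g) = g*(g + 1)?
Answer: -119096066/5121 ≈ -23256.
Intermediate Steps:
X(g) = g*(1 + g)
I(j, U) = -14/3 (I(j, U) = -4 + 2/(-3) = -4 + 2*(-⅓) = -4 - ⅔ = -14/3)
V(q, p) = -14*p/3
l(R) = -11*R/(3*(-3 + 9*R)) (l(R) = (R - 14*R/3)/(R + (8*R - 3)) = (-11*R/3)/(R + (-3 + 8*R)) = (-11*R/3)/(-3 + 9*R) = -11*R/(3*(-3 + 9*R)))
l(190) - X(152) = -11*190/(-9 + 27*190) - 152*(1 + 152) = -11*190/(-9 + 5130) - 152*153 = -11*190/5121 - 1*23256 = -11*190*1/5121 - 23256 = -2090/5121 - 23256 = -119096066/5121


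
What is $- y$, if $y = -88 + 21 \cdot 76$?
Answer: $-1508$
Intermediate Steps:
$y = 1508$ ($y = -88 + 1596 = 1508$)
$- y = \left(-1\right) 1508 = -1508$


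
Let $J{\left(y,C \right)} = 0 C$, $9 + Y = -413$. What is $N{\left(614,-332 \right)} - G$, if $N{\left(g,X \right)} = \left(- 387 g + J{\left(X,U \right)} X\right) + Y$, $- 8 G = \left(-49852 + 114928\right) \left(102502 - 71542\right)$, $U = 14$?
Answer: $251606080$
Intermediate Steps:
$Y = -422$ ($Y = -9 - 413 = -422$)
$J{\left(y,C \right)} = 0$
$G = -251844120$ ($G = - \frac{\left(-49852 + 114928\right) \left(102502 - 71542\right)}{8} = - \frac{65076 \cdot 30960}{8} = \left(- \frac{1}{8}\right) 2014752960 = -251844120$)
$N{\left(g,X \right)} = -422 - 387 g$ ($N{\left(g,X \right)} = \left(- 387 g + 0 X\right) - 422 = \left(- 387 g + 0\right) - 422 = - 387 g - 422 = -422 - 387 g$)
$N{\left(614,-332 \right)} - G = \left(-422 - 237618\right) - -251844120 = \left(-422 - 237618\right) + 251844120 = -238040 + 251844120 = 251606080$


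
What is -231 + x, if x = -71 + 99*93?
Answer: 8905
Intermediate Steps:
x = 9136 (x = -71 + 9207 = 9136)
-231 + x = -231 + 9136 = 8905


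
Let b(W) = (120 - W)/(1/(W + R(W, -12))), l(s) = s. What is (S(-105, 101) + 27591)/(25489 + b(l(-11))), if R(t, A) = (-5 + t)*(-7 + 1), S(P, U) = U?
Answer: 989/1308 ≈ 0.75612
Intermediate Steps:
R(t, A) = 30 - 6*t (R(t, A) = (-5 + t)*(-6) = 30 - 6*t)
b(W) = (30 - 5*W)*(120 - W) (b(W) = (120 - W)/(1/(W + (30 - 6*W))) = (120 - W)/(1/(30 - 5*W)) = (120 - W)*(30 - 5*W) = (30 - 5*W)*(120 - W))
(S(-105, 101) + 27591)/(25489 + b(l(-11))) = (101 + 27591)/(25489 + (3600 - 630*(-11) + 5*(-11)²)) = 27692/(25489 + (3600 + 6930 + 5*121)) = 27692/(25489 + (3600 + 6930 + 605)) = 27692/(25489 + 11135) = 27692/36624 = 27692*(1/36624) = 989/1308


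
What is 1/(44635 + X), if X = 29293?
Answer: 1/73928 ≈ 1.3527e-5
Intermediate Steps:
1/(44635 + X) = 1/(44635 + 29293) = 1/73928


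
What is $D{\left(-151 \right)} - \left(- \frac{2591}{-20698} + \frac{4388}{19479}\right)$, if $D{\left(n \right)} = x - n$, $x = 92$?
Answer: $\frac{97830558193}{403176342} \approx 242.65$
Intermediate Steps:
$D{\left(n \right)} = 92 - n$
$D{\left(-151 \right)} - \left(- \frac{2591}{-20698} + \frac{4388}{19479}\right) = \left(92 - -151\right) - \left(- \frac{2591}{-20698} + \frac{4388}{19479}\right) = \left(92 + 151\right) - \left(\left(-2591\right) \left(- \frac{1}{20698}\right) + 4388 \cdot \frac{1}{19479}\right) = 243 - \left(\frac{2591}{20698} + \frac{4388}{19479}\right) = 243 - \frac{141292913}{403176342} = \frac{97830558193}{403176342}$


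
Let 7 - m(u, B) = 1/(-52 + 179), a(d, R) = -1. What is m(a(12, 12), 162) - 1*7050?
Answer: -894462/127 ≈ -7043.0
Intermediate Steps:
m(u, B) = 888/127 (m(u, B) = 7 - 1/(-52 + 179) = 7 - 1/127 = 888/127)
m(a(12, 12), 162) - 1*7050 = 888/127 - 1*7050 = 888/127 - 7050 = -894462/127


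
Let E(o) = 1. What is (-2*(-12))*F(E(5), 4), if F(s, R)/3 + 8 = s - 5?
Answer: -864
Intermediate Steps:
F(s, R) = -39 + 3*s (F(s, R) = -24 + 3*(s - 5) = -24 + 3*(-5 + s) = -24 + (-15 + 3*s) = -39 + 3*s)
(-2*(-12))*F(E(5), 4) = (-2*(-12))*(-39 + 3*1) = 24*(-39 + 3) = 24*(-36) = -864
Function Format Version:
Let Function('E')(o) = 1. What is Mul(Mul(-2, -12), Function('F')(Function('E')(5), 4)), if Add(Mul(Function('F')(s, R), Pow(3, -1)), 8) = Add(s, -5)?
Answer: -864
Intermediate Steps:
Function('F')(s, R) = Add(-39, Mul(3, s)) (Function('F')(s, R) = Add(-24, Mul(3, Add(s, -5))) = Add(-24, Mul(3, Add(-5, s))) = Add(-24, Add(-15, Mul(3, s))) = Add(-39, Mul(3, s)))
Mul(Mul(-2, -12), Function('F')(Function('E')(5), 4)) = Mul(Mul(-2, -12), Add(-39, Mul(3, 1))) = Mul(24, Add(-39, 3)) = Mul(24, -36) = -864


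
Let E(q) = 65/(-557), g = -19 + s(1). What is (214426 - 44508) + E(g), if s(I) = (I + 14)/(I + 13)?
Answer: 94644261/557 ≈ 1.6992e+5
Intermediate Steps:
s(I) = (14 + I)/(13 + I)
g = -251/14 (g = -19 + (14 + 1)/(13 + 1) = -19 + 15/14 = -251/14 ≈ -17.929)
E(q) = -65/557 (E(q) = 65*(-1/557) = -65/557)
(214426 - 44508) + E(g) = (214426 - 44508) - 65/557 = 169918 - 65/557 = 94644261/557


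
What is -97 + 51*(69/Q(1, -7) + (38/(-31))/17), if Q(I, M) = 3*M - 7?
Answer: -196477/868 ≈ -226.36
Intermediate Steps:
Q(I, M) = -7 + 3*M
-97 + 51*(69/Q(1, -7) + (38/(-31))/17) = -97 + 51*(69/(-7 + 3*(-7)) + (38/(-31))/17) = -97 + 51*(69/(-7 - 21) + (38*(-1/31))*(1/17)) = -97 + 51*(69/(-28) - 38/31*1/17) = -97 + 51*(69*(-1/28) - 38/527) = -97 + 51*(-69/28 - 38/527) = -97 + 51*(-37427/14756) = -97 - 112281/868 = -196477/868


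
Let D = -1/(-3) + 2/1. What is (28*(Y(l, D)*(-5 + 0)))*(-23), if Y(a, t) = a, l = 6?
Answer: 19320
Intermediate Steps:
D = 7/3 (D = -1*(-⅓) + 2*1 = ⅓ + 2 = 7/3 ≈ 2.3333)
(28*(Y(l, D)*(-5 + 0)))*(-23) = (28*(6*(-5 + 0)))*(-23) = (28*(6*(-5)))*(-23) = (28*(-30))*(-23) = -840*(-23) = 19320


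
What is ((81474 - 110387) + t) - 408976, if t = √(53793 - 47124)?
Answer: -437889 + 3*√741 ≈ -4.3781e+5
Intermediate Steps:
t = 3*√741 (t = √6669 = 3*√741 ≈ 81.664)
((81474 - 110387) + t) - 408976 = ((81474 - 110387) + 3*√741) - 408976 = (-28913 + 3*√741) - 408976 = -437889 + 3*√741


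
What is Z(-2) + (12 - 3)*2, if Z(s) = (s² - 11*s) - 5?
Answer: 39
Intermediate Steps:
Z(s) = -5 + s² - 11*s
Z(-2) + (12 - 3)*2 = (-5 + (-2)² - 11*(-2)) + (12 - 3)*2 = (-5 + 4 + 22) + 9*2 = 21 + 18 = 39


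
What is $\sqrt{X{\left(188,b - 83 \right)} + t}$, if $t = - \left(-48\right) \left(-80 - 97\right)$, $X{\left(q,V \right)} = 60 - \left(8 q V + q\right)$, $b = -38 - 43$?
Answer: $12 \sqrt{1653} \approx 487.89$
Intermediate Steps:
$b = -81$
$X{\left(q,V \right)} = 60 - q - 8 V q$ ($X{\left(q,V \right)} = 60 - \left(8 V q + q\right) = 60 - \left(q + 8 V q\right) = 60 - q - 8 V q$)
$t = -8496$ ($t = - \left(-48\right) \left(-177\right) = \left(-1\right) 8496 = -8496$)
$\sqrt{X{\left(188,b - 83 \right)} + t} = \sqrt{\left(60 - 188 - 8 \left(-81 - 83\right) 188\right) - 8496} = \sqrt{\left(60 - 188 - \left(-1312\right) 188\right) - 8496} = \sqrt{\left(60 - 188 + 246656\right) - 8496} = \sqrt{246528 - 8496} = \sqrt{238032} = 12 \sqrt{1653}$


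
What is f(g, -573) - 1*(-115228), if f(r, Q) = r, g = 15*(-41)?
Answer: 114613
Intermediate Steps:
g = -615
f(g, -573) - 1*(-115228) = -615 - 1*(-115228) = -615 + 115228 = 114613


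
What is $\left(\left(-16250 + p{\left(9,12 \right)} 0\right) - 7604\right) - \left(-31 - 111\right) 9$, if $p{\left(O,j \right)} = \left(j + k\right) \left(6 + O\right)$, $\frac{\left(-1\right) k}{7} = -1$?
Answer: $-22576$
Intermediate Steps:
$k = 7$ ($k = \left(-7\right) \left(-1\right) = 7$)
$p{\left(O,j \right)} = \left(6 + O\right) \left(7 + j\right)$ ($p{\left(O,j \right)} = \left(j + 7\right) \left(6 + O\right) = \left(7 + j\right) \left(6 + O\right) = \left(6 + O\right) \left(7 + j\right)$)
$\left(\left(-16250 + p{\left(9,12 \right)} 0\right) - 7604\right) - \left(-31 - 111\right) 9 = \left(\left(-16250 + \left(42 + 6 \cdot 12 + 7 \cdot 9 + 9 \cdot 12\right) 0\right) - 7604\right) - \left(-31 - 111\right) 9 = \left(\left(-16250 + \left(42 + 72 + 63 + 108\right) 0\right) - 7604\right) - \left(-142\right) 9 = \left(\left(-16250 + 285 \cdot 0\right) - 7604\right) - -1278 = \left(\left(-16250 + 0\right) - 7604\right) + 1278 = \left(-16250 - 7604\right) + 1278 = -23854 + 1278 = -22576$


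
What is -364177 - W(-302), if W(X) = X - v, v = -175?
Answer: -364050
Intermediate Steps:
W(X) = 175 + X (W(X) = X - 1*(-175) = X + 175 = 175 + X)
-364177 - W(-302) = -364177 - (175 - 302) = -364177 - 1*(-127) = -364177 + 127 = -364050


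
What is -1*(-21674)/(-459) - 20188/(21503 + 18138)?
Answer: -17723374/371331 ≈ -47.729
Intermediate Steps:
-1*(-21674)/(-459) - 20188/(21503 + 18138) = 21674*(-1/459) - 20188/39641 = -21674/459 - 20188*1/39641 = -21674/459 - 412/809 = -17723374/371331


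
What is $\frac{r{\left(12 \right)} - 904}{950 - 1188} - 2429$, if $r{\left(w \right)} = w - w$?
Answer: $- \frac{288599}{119} \approx -2425.2$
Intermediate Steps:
$r{\left(w \right)} = 0$
$\frac{r{\left(12 \right)} - 904}{950 - 1188} - 2429 = \frac{0 - 904}{950 - 1188} - 2429 = - \frac{904}{-238} - 2429 = \left(-904\right) \left(- \frac{1}{238}\right) - 2429 = \frac{452}{119} - 2429 = - \frac{288599}{119}$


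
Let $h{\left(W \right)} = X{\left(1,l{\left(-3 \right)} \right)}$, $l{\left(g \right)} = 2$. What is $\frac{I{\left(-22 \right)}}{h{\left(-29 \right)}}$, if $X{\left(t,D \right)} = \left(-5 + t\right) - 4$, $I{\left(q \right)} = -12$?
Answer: $\frac{3}{2} \approx 1.5$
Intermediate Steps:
$X{\left(t,D \right)} = -9 + t$
$h{\left(W \right)} = -8$ ($h{\left(W \right)} = -9 + 1 = -8$)
$\frac{I{\left(-22 \right)}}{h{\left(-29 \right)}} = - \frac{12}{-8} = \left(-12\right) \left(- \frac{1}{8}\right) = \frac{3}{2}$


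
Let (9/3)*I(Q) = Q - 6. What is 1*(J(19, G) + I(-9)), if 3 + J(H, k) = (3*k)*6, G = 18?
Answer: 316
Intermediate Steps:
J(H, k) = -3 + 18*k (J(H, k) = -3 + (3*k)*6 = -3 + 18*k)
I(Q) = -2 + Q/3 (I(Q) = (Q - 6)/3 = (-6 + Q)/3 = -2 + Q/3)
1*(J(19, G) + I(-9)) = 1*((-3 + 18*18) + (-2 + (⅓)*(-9))) = 1*((-3 + 324) + (-2 - 3)) = 1*(321 - 5) = 1*316 = 316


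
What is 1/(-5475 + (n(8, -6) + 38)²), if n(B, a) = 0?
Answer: -1/4031 ≈ -0.00024808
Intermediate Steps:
1/(-5475 + (n(8, -6) + 38)²) = 1/(-5475 + (0 + 38)²) = 1/(-5475 + 38²) = 1/(-5475 + 1444) = 1/(-4031) = -1/4031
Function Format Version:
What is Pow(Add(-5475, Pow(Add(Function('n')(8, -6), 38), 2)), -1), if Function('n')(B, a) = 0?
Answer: Rational(-1, 4031) ≈ -0.00024808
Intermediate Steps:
Pow(Add(-5475, Pow(Add(Function('n')(8, -6), 38), 2)), -1) = Pow(Add(-5475, Pow(Add(0, 38), 2)), -1) = Pow(Add(-5475, Pow(38, 2)), -1) = Pow(Add(-5475, 1444), -1) = Pow(-4031, -1) = Rational(-1, 4031)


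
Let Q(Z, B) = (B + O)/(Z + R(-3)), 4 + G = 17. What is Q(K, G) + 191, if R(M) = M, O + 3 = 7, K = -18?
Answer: 3994/21 ≈ 190.19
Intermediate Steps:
O = 4 (O = -3 + 7 = 4)
G = 13 (G = -4 + 17 = 13)
Q(Z, B) = (4 + B)/(-3 + Z) (Q(Z, B) = (B + 4)/(Z - 3) = (4 + B)/(-3 + Z))
Q(K, G) + 191 = (4 + 13)/(-3 - 18) + 191 = 17/(-21) + 191 = -1/21*17 + 191 = -17/21 + 191 = 3994/21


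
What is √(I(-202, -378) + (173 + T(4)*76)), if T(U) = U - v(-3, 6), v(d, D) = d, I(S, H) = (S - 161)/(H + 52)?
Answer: 3*√8338102/326 ≈ 26.573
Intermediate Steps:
I(S, H) = (-161 + S)/(52 + H)
T(U) = 3 + U (T(U) = U - 1*(-3) = U + 3 = 3 + U)
√(I(-202, -378) + (173 + T(4)*76)) = √((-161 - 202)/(52 - 378) + (173 + (3 + 4)*76)) = √(-363/(-326) + (173 + 7*76)) = √(-1/326*(-363) + (173 + 532)) = √(363/326 + 705) = √(230193/326) = 3*√8338102/326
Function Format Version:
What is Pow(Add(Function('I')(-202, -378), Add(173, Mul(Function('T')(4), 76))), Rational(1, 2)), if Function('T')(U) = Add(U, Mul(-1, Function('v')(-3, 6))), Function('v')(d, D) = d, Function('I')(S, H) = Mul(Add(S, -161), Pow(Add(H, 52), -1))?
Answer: Mul(Rational(3, 326), Pow(8338102, Rational(1, 2))) ≈ 26.573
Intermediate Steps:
Function('I')(S, H) = Mul(Pow(Add(52, H), -1), Add(-161, S)) (Function('I')(S, H) = Mul(Add(-161, S), Pow(Add(52, H), -1)) = Mul(Pow(Add(52, H), -1), Add(-161, S)))
Function('T')(U) = Add(3, U) (Function('T')(U) = Add(U, Mul(-1, -3)) = Add(U, 3) = Add(3, U))
Pow(Add(Function('I')(-202, -378), Add(173, Mul(Function('T')(4), 76))), Rational(1, 2)) = Pow(Add(Mul(Pow(Add(52, -378), -1), Add(-161, -202)), Add(173, Mul(Add(3, 4), 76))), Rational(1, 2)) = Pow(Add(Mul(Pow(-326, -1), -363), Add(173, Mul(7, 76))), Rational(1, 2)) = Pow(Add(Mul(Rational(-1, 326), -363), Add(173, 532)), Rational(1, 2)) = Pow(Add(Rational(363, 326), 705), Rational(1, 2)) = Pow(Rational(230193, 326), Rational(1, 2)) = Mul(Rational(3, 326), Pow(8338102, Rational(1, 2)))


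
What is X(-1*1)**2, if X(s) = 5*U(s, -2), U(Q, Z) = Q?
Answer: 25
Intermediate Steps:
X(s) = 5*s
X(-1*1)**2 = (5*(-1*1))**2 = (5*(-1))**2 = (-5)**2 = 25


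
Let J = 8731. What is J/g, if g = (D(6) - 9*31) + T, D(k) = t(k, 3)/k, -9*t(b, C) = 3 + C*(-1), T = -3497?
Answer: -8731/3776 ≈ -2.3122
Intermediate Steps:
t(b, C) = -1/3 + C/9 (t(b, C) = -(3 + C*(-1))/9 = -(3 - C)/9 = -1/3 + C/9)
D(k) = 0 (D(k) = (-1/3 + (1/9)*3)/k = (-1/3 + 1/3)/k = 0/k = 0)
g = -3776 (g = (0 - 9*31) - 3497 = (0 - 279) - 3497 = -279 - 3497 = -3776)
J/g = 8731/(-3776) = 8731*(-1/3776) = -8731/3776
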